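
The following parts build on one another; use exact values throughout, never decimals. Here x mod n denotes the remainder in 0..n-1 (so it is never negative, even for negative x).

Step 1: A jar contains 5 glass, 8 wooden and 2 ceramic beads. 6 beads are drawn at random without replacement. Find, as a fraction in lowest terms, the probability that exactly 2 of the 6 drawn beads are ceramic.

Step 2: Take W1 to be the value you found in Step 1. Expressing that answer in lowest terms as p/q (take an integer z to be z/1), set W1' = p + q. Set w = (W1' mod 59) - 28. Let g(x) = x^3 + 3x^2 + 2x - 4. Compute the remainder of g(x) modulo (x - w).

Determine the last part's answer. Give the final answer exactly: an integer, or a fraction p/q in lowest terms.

Step 1: total draws C(15,6) = 5005; favorable C(2,2)*C(13,4) = 715; P = 1/7; answer 1/7
Step 2: W1 = 1/7; threaded value p + q = 8; w = -20; remainder = value at the root: 1*(-20)^3 + 3*(-20)^2 + 2*(-20)^1 - 4 = (-8000) + (1200) + (-40) + (-4) = -6844; answer -6844

-6844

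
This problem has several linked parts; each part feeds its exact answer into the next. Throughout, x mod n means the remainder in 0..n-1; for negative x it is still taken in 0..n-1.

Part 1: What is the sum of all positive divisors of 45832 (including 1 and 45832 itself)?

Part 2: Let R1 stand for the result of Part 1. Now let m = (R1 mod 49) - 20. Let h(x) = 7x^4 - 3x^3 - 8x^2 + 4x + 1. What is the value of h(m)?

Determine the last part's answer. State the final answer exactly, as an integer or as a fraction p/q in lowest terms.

Part 1: 45832 = 2^3 * 17 * 337; sigma = (1 + 2 + 4 + 8) * (1 + 17) * (1 + 337) = 15 * 18 * 338 = 91260; answer 91260
Part 2: R1 = 91260; m = 2; 7*(2)^4 - 3*(2)^3 - 8*(2)^2 + 4*(2)^1 + 1 = (112) + (-24) + (-32) + (8) + (1) = 65; answer 65

65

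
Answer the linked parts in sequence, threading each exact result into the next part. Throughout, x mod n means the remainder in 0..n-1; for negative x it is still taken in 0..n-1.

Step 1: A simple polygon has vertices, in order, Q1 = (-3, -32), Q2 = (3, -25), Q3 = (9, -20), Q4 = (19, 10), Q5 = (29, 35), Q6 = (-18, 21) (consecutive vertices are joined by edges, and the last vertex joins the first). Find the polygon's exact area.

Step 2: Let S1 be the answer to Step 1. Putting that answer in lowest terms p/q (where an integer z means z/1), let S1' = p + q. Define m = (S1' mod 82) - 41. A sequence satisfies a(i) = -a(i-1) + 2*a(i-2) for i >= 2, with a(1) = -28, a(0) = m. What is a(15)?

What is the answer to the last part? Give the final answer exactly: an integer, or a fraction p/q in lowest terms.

-152936

Step 1: cross terms: (-3*-25 - 3*-32)=171, (3*-20 - 9*-25)=165, (9*10 - 19*-20)=470, (19*35 - 29*10)=375, (29*21 - -18*35)=1239, (-18*-32 - -3*21)=639; twice the area = |3059| = 3059; area = 3059/2; answer 3059/2
Step 2: S1 = 3059/2; threaded value p + q = 3061; m = -14; a(2) = -1*(-28) + 2*(-14) = 0; iterating: a(2)=0, a(3)=-56, a(4)=56, a(5)=-168, a(6)=280, a(7)=-616, a(8)=1176, a(9)=-2408, a(10)=4760, a(11)=-9576, a(12)=19096, a(13)=-38248, a(14)=76440, a(15)=-152936; answer -152936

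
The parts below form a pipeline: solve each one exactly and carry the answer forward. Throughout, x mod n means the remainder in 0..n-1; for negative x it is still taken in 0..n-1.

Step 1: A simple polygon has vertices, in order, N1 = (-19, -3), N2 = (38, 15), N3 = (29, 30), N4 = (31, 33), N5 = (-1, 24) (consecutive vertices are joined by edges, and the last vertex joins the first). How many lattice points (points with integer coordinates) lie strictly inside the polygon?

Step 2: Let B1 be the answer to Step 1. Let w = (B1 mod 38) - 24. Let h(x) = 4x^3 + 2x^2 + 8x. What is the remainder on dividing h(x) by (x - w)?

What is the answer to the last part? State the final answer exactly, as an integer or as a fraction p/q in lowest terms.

Step 1: cross terms: (-19*15 - 38*-3)=-171, (38*30 - 29*15)=705, (29*33 - 31*30)=27, (31*24 - -1*33)=777, (-1*-3 - -19*24)=459; twice the area = |1797| = 1797; area = 1797/2; boundary points = 3 + 3 + 1 + 1 + 9 = 17; strictly interior points = area - boundary/2 + 1 = 891; answer 891
Step 2: B1 = 891; w = -7; remainder = value at the root: 4*(-7)^3 + 2*(-7)^2 + 8*(-7)^1 = (-1372) + (98) + (-56) = -1330; answer -1330

-1330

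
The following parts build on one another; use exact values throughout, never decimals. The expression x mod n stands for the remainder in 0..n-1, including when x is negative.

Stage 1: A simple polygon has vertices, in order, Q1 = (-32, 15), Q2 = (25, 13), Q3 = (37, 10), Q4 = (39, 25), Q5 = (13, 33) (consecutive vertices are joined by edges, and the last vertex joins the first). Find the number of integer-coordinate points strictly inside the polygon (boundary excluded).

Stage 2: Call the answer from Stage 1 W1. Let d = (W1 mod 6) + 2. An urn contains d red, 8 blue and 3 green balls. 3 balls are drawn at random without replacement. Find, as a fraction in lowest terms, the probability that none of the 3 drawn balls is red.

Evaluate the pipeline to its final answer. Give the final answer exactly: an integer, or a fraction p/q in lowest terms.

33/136

Stage 1: cross terms: (-32*13 - 25*15)=-791, (25*10 - 37*13)=-231, (37*25 - 39*10)=535, (39*33 - 13*25)=962, (13*15 - -32*33)=1251; twice the area = |1726| = 1726; area = 863; boundary points = 1 + 3 + 1 + 2 + 9 = 16; strictly interior points = area - boundary/2 + 1 = 856; answer 856
Stage 2: W1 = 856; d = 6; total draws C(17,3) = 680; favorable C(11,3) = 165; P = 33/136; answer 33/136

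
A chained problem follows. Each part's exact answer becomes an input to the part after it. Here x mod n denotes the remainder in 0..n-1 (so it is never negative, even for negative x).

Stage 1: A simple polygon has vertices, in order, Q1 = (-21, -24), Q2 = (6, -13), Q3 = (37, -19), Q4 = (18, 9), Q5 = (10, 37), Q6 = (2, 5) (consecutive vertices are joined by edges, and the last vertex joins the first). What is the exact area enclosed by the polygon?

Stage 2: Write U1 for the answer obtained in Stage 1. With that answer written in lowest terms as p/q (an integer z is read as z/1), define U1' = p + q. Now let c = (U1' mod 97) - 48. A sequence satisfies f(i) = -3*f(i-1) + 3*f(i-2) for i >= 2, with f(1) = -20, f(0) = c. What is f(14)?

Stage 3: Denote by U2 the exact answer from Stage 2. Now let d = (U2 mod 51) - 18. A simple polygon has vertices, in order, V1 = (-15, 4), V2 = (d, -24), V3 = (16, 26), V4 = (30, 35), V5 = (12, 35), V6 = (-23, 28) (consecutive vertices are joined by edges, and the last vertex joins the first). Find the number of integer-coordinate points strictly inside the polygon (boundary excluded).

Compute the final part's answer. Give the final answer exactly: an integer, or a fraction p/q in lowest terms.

1459

Stage 1: cross terms: (-21*-13 - 6*-24)=417, (6*-19 - 37*-13)=367, (37*9 - 18*-19)=675, (18*37 - 10*9)=576, (10*5 - 2*37)=-24, (2*-24 - -21*5)=57; twice the area = |2068| = 2068; area = 1034; answer 1034
Stage 2: U1 = 1034; threaded value p + q = 1035; c = 17; f(2) = -3*(-20) + 3*(17) = 111; iterating: f(2)=111, f(3)=-393, f(4)=1512, f(5)=-5715, f(6)=21681, f(7)=-82188, f(8)=311607, f(9)=-1181385, f(10)=4478976, f(11)=-16981083, f(12)=64380177, f(13)=-244083780, f(14)=925391871; answer 925391871
Stage 3: U2 = 925391871; d = 15; cross terms: (-15*-24 - 15*4)=300, (15*26 - 16*-24)=774, (16*35 - 30*26)=-220, (30*35 - 12*35)=630, (12*28 - -23*35)=1141, (-23*4 - -15*28)=328; twice the area = |2953| = 2953; area = 2953/2; boundary points = 2 + 1 + 1 + 18 + 7 + 8 = 37; strictly interior points = area - boundary/2 + 1 = 1459; answer 1459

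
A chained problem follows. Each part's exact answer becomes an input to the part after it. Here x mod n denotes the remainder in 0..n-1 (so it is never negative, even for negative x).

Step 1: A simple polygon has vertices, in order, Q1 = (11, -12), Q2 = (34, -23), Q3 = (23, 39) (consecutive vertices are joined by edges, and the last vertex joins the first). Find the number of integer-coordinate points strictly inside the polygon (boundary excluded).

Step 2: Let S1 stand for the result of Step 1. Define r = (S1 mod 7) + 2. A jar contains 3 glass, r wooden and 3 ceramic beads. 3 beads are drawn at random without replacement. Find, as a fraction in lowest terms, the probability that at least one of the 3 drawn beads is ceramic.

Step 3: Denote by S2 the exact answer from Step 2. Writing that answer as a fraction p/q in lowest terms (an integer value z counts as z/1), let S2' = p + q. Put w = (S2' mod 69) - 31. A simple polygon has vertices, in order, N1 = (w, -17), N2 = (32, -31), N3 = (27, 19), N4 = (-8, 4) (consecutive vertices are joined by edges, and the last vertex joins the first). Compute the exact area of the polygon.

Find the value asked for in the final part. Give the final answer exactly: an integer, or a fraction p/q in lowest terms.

Step 1: cross terms: (11*-23 - 34*-12)=155, (34*39 - 23*-23)=1855, (23*-12 - 11*39)=-705; twice the area = |1305| = 1305; area = 1305/2; boundary points = 1 + 1 + 3 = 5; strictly interior points = area - boundary/2 + 1 = 651; answer 651
Step 2: S1 = 651; r = 2; total draws C(8,3) = 56; complement C(5,3) = 10; favorable 56 - 10 = 46; P = 23/28; answer 23/28
Step 3: S2 = 23/28; threaded value p + q = 51; w = 20; cross terms: (20*-31 - 32*-17)=-76, (32*19 - 27*-31)=1445, (27*4 - -8*19)=260, (-8*-17 - 20*4)=56; twice the area = |1685| = 1685; area = 1685/2; answer 1685/2

1685/2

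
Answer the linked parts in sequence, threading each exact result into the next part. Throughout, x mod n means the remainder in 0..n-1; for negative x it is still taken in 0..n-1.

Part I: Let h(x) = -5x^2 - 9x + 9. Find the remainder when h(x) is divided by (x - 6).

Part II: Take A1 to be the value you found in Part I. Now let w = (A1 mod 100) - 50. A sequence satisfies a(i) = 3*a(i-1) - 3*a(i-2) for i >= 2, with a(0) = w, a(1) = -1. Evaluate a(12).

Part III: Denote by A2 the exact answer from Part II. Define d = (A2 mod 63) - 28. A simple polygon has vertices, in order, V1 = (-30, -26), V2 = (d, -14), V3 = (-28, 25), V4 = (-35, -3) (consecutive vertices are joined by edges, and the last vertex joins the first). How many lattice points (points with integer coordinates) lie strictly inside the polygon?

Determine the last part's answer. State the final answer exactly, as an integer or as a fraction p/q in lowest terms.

Part I: remainder = value at the root: -5*(6)^2 - 9*(6)^1 + 9 = (-180) + (-54) + (9) = -225; answer -225
Part II: A1 = -225; w = 25; a(2) = 3*(-1) - 3*(25) = -78; iterating: a(2)=-78, a(3)=-231, a(4)=-459, a(5)=-684, a(6)=-675, a(7)=27, a(8)=2106, a(9)=6237, a(10)=12393, a(11)=18468, a(12)=18225; answer 18225
Part III: A2 = 18225; d = -10; cross terms: (-30*-14 - -10*-26)=160, (-10*25 - -28*-14)=-642, (-28*-3 - -35*25)=959, (-35*-26 - -30*-3)=820; twice the area = |1297| = 1297; area = 1297/2; boundary points = 4 + 3 + 7 + 1 = 15; strictly interior points = area - boundary/2 + 1 = 642; answer 642

642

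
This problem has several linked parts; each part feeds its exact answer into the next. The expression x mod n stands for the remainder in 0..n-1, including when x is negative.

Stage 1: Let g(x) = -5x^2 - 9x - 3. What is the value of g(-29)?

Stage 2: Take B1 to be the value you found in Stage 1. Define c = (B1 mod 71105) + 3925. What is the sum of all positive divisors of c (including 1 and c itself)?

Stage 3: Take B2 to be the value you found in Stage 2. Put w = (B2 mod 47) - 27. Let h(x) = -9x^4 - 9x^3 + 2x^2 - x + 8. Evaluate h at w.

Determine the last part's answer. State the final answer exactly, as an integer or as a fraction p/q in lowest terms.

-370054

Stage 1: -5*(-29)^2 - 9*(-29)^1 - 3 = (-4205) + (261) + (-3) = -3947; answer -3947
Stage 2: B1 = -3947; c = 71083; 71083 = 31 * 2293; sigma = (1 + 31) * (1 + 2293) = 32 * 2294 = 73408; answer 73408
Stage 3: B2 = 73408; w = 14; -9*(14)^4 - 9*(14)^3 + 2*(14)^2 - 1*(14)^1 + 8 = (-345744) + (-24696) + (392) + (-14) + (8) = -370054; answer -370054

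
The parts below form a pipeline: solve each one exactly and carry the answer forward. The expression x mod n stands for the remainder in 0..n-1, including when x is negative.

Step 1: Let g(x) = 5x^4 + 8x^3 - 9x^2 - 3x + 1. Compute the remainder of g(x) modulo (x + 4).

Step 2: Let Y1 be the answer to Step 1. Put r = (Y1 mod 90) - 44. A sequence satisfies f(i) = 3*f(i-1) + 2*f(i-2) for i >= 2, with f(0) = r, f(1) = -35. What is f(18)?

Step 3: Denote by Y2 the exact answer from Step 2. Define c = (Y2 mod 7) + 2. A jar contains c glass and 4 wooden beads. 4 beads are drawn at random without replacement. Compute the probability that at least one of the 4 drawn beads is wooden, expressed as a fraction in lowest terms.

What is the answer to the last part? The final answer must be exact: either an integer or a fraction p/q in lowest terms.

59/66

Step 1: remainder = value at the root: 5*(-4)^4 + 8*(-4)^3 - 9*(-4)^2 - 3*(-4)^1 + 1 = (1280) + (-512) + (-144) + (12) + (1) = 637; answer 637
Step 2: Y1 = 637; r = -37; f(2) = 3*(-35) + 2*(-37) = -179; iterating: f(2)=-179, f(3)=-607, f(4)=-2179, f(5)=-7751, f(6)=-27611, f(7)=-98335, f(8)=-350227, f(9)=-1247351, f(10)=-4442507, f(11)=-15822223, f(12)=-56351683, f(13)=-200699495, f(14)=-714801851, f(15)=-2545804543, f(16)=-9067017331, f(17)=-32292661079, f(18)=-115012017899; answer -115012017899
Step 3: Y2 = -115012017899; c = 7; total draws C(11,4) = 330; complement C(7,4) = 35; favorable 330 - 35 = 295; P = 59/66; answer 59/66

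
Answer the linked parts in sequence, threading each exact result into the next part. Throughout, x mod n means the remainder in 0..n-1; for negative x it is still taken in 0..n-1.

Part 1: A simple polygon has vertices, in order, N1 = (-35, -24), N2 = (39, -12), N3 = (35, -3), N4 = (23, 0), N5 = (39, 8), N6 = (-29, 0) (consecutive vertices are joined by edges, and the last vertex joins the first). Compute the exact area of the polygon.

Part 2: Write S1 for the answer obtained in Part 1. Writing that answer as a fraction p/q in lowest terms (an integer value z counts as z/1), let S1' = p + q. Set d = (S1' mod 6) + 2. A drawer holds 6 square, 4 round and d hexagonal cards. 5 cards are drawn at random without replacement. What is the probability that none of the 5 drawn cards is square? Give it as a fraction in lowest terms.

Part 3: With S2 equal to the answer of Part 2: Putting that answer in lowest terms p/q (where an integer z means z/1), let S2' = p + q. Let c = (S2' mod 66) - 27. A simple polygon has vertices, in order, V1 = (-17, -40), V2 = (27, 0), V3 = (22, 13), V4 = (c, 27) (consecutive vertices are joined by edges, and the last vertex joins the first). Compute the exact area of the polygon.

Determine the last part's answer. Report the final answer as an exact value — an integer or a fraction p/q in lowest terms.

Part 1: cross terms: (-35*-12 - 39*-24)=1356, (39*-3 - 35*-12)=303, (35*0 - 23*-3)=69, (23*8 - 39*0)=184, (39*0 - -29*8)=232, (-29*-24 - -35*0)=696; twice the area = |2840| = 2840; area = 1420; answer 1420
Part 2: S1 = 1420; threaded value p + q = 1421; d = 7; total draws C(17,5) = 6188; favorable C(11,5) = 462; P = 33/442; answer 33/442
Part 3: S2 = 33/442; threaded value p + q = 475; c = -14; cross terms: (-17*0 - 27*-40)=1080, (27*13 - 22*0)=351, (22*27 - -14*13)=776, (-14*-40 - -17*27)=1019; twice the area = |3226| = 3226; area = 1613; answer 1613

1613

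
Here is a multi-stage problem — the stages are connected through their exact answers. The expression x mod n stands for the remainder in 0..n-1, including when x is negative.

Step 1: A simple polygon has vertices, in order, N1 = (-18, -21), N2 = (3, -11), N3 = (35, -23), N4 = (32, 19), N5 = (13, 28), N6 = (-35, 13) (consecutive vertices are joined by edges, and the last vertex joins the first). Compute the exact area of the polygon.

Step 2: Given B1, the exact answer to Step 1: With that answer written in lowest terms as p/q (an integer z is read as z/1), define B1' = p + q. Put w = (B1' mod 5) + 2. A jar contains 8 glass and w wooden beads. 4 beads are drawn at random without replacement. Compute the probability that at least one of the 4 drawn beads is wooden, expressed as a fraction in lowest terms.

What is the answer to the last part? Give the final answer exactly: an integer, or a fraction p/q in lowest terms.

Step 1: cross terms: (-18*-11 - 3*-21)=261, (3*-23 - 35*-11)=316, (35*19 - 32*-23)=1401, (32*28 - 13*19)=649, (13*13 - -35*28)=1149, (-35*-21 - -18*13)=969; twice the area = |4745| = 4745; area = 4745/2; answer 4745/2
Step 2: B1 = 4745/2; threaded value p + q = 4747; w = 4; total draws C(12,4) = 495; complement C(8,4) = 70; favorable 495 - 70 = 425; P = 85/99; answer 85/99

85/99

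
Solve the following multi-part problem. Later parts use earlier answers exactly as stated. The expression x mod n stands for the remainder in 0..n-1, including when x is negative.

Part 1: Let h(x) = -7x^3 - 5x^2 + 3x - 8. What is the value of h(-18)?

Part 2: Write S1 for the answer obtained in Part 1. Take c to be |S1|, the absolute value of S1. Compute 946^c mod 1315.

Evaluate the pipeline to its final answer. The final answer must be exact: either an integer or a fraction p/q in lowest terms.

1231

Part 1: -7*(-18)^3 - 5*(-18)^2 + 3*(-18)^1 - 8 = (40824) + (-1620) + (-54) + (-8) = 39142; answer 39142
Part 2: S1 = 39142; c = 39142; squarings mod 1315: 946^1=946, 946^2=716, 946^4=1121, 946^8=816, 946^16=466, 946^32=181, 946^64=1201, 946^128=1161, 946^256=46, 946^512=801, 946^1024=1196, 946^2048=1011, 946^4096=366, 946^8192=1141, 946^16384=31, 946^32768=961; 946^39142 = 946^2 * 946^4 * 946^32 * 946^64 * 946^128 * 946^2048 * 946^4096 * 946^32768 = 1231 (mod 1315); answer 1231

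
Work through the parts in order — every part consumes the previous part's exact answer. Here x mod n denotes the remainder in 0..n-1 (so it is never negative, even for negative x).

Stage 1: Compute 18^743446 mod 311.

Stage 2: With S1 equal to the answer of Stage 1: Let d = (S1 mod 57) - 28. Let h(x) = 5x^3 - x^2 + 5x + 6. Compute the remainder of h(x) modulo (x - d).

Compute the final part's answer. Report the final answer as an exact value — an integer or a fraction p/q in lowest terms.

Stage 1: squarings mod 311: 18^1=18, 18^2=13, 18^4=169, 18^8=260, 18^16=113, 18^32=18, 18^64=13, 18^128=169, 18^256=260, 18^512=113, 18^1024=18, 18^2048=13, 18^4096=169, 18^8192=260, 18^16384=113, 18^32768=18, 18^65536=13, 18^131072=169, 18^262144=260, 18^524288=113; 18^743446 = 18^2 * 18^4 * 18^16 * 18^2048 * 18^4096 * 18^16384 * 18^65536 * 18^131072 * 18^524288 = 169 (mod 311); answer 169
Stage 2: S1 = 169; d = 27; remainder = value at the root: 5*(27)^3 - 1*(27)^2 + 5*(27)^1 + 6 = (98415) + (-729) + (135) + (6) = 97827; answer 97827

97827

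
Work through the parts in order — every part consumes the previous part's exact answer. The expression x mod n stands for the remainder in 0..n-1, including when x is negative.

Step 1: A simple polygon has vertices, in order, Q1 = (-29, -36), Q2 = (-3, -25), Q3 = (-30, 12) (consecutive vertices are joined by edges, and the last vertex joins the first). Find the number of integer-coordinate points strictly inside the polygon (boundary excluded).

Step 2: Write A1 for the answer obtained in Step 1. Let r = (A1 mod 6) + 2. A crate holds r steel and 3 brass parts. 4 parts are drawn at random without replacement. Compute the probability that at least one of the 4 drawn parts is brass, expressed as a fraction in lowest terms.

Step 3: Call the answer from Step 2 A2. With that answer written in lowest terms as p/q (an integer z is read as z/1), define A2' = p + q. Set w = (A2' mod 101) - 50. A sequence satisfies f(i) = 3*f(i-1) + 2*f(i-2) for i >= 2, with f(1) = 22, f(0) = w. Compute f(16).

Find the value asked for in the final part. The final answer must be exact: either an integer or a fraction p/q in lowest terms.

Step 1: cross terms: (-29*-25 - -3*-36)=617, (-3*12 - -30*-25)=-786, (-30*-36 - -29*12)=1428; twice the area = |1259| = 1259; area = 1259/2; boundary points = 1 + 1 + 1 = 3; strictly interior points = area - boundary/2 + 1 = 629; answer 629
Step 2: A1 = 629; r = 7; total draws C(10,4) = 210; complement C(7,4) = 35; favorable 210 - 35 = 175; P = 5/6; answer 5/6
Step 3: A2 = 5/6; threaded value p + q = 11; w = -39; f(2) = 3*(22) + 2*(-39) = -12; iterating: f(2)=-12, f(3)=8, f(4)=0, f(5)=16, f(6)=48, f(7)=176, f(8)=624, f(9)=2224, f(10)=7920, f(11)=28208, f(12)=100464, f(13)=357808, f(14)=1274352, f(15)=4538672, f(16)=16164720; answer 16164720

16164720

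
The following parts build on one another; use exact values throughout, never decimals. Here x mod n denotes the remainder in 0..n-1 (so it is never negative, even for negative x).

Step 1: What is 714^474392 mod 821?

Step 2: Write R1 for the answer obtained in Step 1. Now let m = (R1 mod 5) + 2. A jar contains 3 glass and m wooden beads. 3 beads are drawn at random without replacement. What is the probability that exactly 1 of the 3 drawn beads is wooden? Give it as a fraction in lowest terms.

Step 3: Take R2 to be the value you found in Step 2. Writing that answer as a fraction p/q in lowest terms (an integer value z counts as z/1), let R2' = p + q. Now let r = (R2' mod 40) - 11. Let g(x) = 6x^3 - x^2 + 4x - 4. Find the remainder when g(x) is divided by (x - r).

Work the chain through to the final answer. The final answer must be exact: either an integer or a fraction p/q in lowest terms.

Step 1: squarings mod 821: 714^1=714, 714^2=776, 714^4=383, 714^8=551, 714^16=652, 714^32=647, 714^64=720, 714^128=349, 714^256=293, 714^512=465, 714^1024=302, 714^2048=73, 714^4096=403, 714^8192=672, 714^16384=34, 714^32768=335, 714^65536=569, 714^131072=287, 714^262144=269; 714^474392 = 714^8 * 714^16 * 714^256 * 714^1024 * 714^2048 * 714^4096 * 714^8192 * 714^65536 * 714^131072 * 714^262144 = 193 (mod 821); answer 193
Step 2: R1 = 193; m = 5; total draws C(8,3) = 56; favorable C(5,1)*C(3,2) = 15; P = 15/56; answer 15/56
Step 3: R2 = 15/56; threaded value p + q = 71; r = 20; remainder = value at the root: 6*(20)^3 - 1*(20)^2 + 4*(20)^1 - 4 = (48000) + (-400) + (80) + (-4) = 47676; answer 47676

47676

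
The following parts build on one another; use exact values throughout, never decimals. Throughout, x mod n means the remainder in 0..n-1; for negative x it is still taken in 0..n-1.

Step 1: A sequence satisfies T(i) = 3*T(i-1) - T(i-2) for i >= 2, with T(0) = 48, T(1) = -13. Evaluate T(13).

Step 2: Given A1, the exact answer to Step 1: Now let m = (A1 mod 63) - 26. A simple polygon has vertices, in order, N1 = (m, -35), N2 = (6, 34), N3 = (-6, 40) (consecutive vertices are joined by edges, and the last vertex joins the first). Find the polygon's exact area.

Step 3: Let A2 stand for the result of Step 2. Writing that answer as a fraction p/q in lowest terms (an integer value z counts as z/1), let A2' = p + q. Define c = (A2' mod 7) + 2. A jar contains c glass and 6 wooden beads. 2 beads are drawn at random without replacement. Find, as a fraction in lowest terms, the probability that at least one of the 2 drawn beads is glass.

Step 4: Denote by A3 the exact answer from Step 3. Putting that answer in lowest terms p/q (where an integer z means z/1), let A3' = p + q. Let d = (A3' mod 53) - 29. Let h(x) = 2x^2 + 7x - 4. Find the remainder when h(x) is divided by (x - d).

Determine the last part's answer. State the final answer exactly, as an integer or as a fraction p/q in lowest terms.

126

Step 1: T(2) = 3*(-13) - 1*(48) = -87; iterating: T(2)=-87, T(3)=-248, T(4)=-657, T(5)=-1723, T(6)=-4512, T(7)=-11813, T(8)=-30927, T(9)=-80968, T(10)=-211977, T(11)=-554963, T(12)=-1452912, T(13)=-3803773; answer -3803773
Step 2: A1 = -3803773; m = 15; cross terms: (15*34 - 6*-35)=720, (6*40 - -6*34)=444, (-6*-35 - 15*40)=-390; twice the area = |774| = 774; area = 387; answer 387
Step 3: A2 = 387; threaded value p + q = 388; c = 5; total draws C(11,2) = 55; complement C(6,2) = 15; favorable 55 - 15 = 40; P = 8/11; answer 8/11
Step 4: A3 = 8/11; threaded value p + q = 19; d = -10; remainder = value at the root: 2*(-10)^2 + 7*(-10)^1 - 4 = (200) + (-70) + (-4) = 126; answer 126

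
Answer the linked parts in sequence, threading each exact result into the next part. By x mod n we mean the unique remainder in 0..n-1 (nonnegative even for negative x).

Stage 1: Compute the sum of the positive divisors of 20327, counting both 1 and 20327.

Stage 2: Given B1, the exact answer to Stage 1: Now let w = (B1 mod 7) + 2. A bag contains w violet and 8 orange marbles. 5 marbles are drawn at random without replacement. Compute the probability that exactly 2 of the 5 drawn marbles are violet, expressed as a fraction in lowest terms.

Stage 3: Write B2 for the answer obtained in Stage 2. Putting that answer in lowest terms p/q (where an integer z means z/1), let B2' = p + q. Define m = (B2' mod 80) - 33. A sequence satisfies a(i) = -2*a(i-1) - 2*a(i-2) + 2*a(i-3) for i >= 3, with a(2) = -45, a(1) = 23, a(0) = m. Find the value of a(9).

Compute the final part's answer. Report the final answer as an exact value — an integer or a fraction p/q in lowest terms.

Stage 1: 20327 is prime, so its only divisors are 1 and 20327; sigma = 1 + 20327 = 20328; answer 20328
Stage 2: B1 = 20328; w = 2; total draws C(10,5) = 252; favorable C(2,2)*C(8,3) = 56; P = 2/9; answer 2/9
Stage 3: B2 = 2/9; threaded value p + q = 11; m = -22; a(3) = -2*(-45) - 2*(23) + 2*(-22) = 0; iterating: a(3)=0, a(4)=136, a(5)=-362, a(6)=452, a(7)=92, a(8)=-1812, a(9)=4344; answer 4344

4344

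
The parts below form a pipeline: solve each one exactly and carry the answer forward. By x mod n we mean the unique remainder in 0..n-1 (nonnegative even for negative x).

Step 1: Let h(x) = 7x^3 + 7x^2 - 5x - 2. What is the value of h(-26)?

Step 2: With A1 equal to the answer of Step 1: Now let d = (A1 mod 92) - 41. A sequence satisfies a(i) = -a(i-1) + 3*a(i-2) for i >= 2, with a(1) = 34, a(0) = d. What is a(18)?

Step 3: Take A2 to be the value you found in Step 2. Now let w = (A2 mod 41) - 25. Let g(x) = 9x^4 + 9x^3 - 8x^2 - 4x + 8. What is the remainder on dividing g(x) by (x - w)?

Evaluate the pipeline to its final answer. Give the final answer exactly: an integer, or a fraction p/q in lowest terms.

Step 1: 7*(-26)^3 + 7*(-26)^2 - 5*(-26)^1 - 2 = (-123032) + (4732) + (130) + (-2) = -118172; answer -118172
Step 2: A1 = -118172; d = 7; a(2) = -1*(34) + 3*(7) = -13; iterating: a(2)=-13, a(3)=115, a(4)=-154, a(5)=499, a(6)=-961, a(7)=2458, a(8)=-5341, a(9)=12715, a(10)=-28738, a(11)=66883, a(12)=-153097, a(13)=353746, a(14)=-813037, a(15)=1874275, a(16)=-4313386, a(17)=9936211, a(18)=-22876369; answer -22876369
Step 3: A2 = -22876369; w = 7; remainder = value at the root: 9*(7)^4 + 9*(7)^3 - 8*(7)^2 - 4*(7)^1 + 8 = (21609) + (3087) + (-392) + (-28) + (8) = 24284; answer 24284

24284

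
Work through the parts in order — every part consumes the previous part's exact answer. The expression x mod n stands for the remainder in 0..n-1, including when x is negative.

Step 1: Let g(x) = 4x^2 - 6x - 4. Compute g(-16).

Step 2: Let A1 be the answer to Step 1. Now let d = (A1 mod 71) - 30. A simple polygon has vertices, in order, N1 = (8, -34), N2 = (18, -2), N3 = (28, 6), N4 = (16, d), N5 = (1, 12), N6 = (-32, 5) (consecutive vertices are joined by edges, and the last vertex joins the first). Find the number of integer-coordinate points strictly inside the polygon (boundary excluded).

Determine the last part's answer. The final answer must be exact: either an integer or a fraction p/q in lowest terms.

1425

Step 1: 4*(-16)^2 - 6*(-16)^1 - 4 = (1024) + (96) + (-4) = 1116; answer 1116
Step 2: A1 = 1116; d = 21; cross terms: (8*-2 - 18*-34)=596, (18*6 - 28*-2)=164, (28*21 - 16*6)=492, (16*12 - 1*21)=171, (1*5 - -32*12)=389, (-32*-34 - 8*5)=1048; twice the area = |2860| = 2860; area = 1430; boundary points = 2 + 2 + 3 + 3 + 1 + 1 = 12; strictly interior points = area - boundary/2 + 1 = 1425; answer 1425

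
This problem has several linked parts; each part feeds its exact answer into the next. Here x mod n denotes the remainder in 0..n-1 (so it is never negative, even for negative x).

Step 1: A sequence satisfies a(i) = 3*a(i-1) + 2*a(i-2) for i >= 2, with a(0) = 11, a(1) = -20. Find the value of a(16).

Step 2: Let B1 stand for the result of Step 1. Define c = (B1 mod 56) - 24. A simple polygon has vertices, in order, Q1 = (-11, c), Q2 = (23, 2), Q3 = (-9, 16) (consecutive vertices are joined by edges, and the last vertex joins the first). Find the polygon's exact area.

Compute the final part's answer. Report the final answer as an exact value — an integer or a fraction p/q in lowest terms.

Step 1: a(2) = 3*(-20) + 2*(11) = -38; iterating: a(2)=-38, a(3)=-154, a(4)=-538, a(5)=-1922, a(6)=-6842, a(7)=-24370, a(8)=-86794, a(9)=-309122, a(10)=-1100954, a(11)=-3921106, a(12)=-13965226, a(13)=-49737890, a(14)=-177144122, a(15)=-630908146, a(16)=-2247012682; answer -2247012682
Step 2: B1 = -2247012682; c = 6; cross terms: (-11*2 - 23*6)=-160, (23*16 - -9*2)=386, (-9*6 - -11*16)=122; twice the area = |348| = 348; area = 174; answer 174

174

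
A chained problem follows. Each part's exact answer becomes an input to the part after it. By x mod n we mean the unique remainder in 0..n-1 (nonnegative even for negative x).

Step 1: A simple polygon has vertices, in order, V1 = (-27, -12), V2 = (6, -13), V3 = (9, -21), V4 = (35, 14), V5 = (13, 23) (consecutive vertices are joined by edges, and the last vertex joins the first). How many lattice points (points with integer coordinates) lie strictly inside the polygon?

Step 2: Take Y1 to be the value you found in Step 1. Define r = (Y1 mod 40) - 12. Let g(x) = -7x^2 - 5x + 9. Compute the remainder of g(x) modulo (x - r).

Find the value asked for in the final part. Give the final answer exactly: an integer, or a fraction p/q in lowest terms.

Step 1: cross terms: (-27*-13 - 6*-12)=423, (6*-21 - 9*-13)=-9, (9*14 - 35*-21)=861, (35*23 - 13*14)=623, (13*-12 - -27*23)=465; twice the area = |2363| = 2363; area = 2363/2; boundary points = 1 + 1 + 1 + 1 + 5 = 9; strictly interior points = area - boundary/2 + 1 = 1178; answer 1178
Step 2: Y1 = 1178; r = 6; remainder = value at the root: -7*(6)^2 - 5*(6)^1 + 9 = (-252) + (-30) + (9) = -273; answer -273

-273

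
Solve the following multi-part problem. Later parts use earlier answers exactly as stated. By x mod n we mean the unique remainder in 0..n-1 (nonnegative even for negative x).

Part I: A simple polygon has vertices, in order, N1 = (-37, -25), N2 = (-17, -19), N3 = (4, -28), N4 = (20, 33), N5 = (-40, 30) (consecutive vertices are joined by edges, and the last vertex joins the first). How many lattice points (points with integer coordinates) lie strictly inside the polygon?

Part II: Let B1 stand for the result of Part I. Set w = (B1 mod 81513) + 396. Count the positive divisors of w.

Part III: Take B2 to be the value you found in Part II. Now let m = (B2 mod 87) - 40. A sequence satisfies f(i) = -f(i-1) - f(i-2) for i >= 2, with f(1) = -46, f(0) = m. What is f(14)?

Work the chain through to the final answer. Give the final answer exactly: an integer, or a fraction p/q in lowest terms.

Part I: cross terms: (-37*-19 - -17*-25)=278, (-17*-28 - 4*-19)=552, (4*33 - 20*-28)=692, (20*30 - -40*33)=1920, (-40*-25 - -37*30)=2110; twice the area = |5552| = 5552; area = 2776; boundary points = 2 + 3 + 1 + 3 + 1 = 10; strictly interior points = area - boundary/2 + 1 = 2772; answer 2772
Part II: B1 = 2772; w = 3168; 3168 = 2^5 * 3^2 * 11; number of divisors = (5+1) * (2+1) * (1+1) = 36; answer 36
Part III: B2 = 36; m = -4; f(2) = -1*(-46) - 1*(-4) = 50; iterating: f(2)=50, f(3)=-4, f(4)=-46, f(5)=50, f(6)=-4, f(7)=-46, f(8)=50, f(9)=-4, f(10)=-46, f(11)=50, f(12)=-4, f(13)=-46, f(14)=50; answer 50

50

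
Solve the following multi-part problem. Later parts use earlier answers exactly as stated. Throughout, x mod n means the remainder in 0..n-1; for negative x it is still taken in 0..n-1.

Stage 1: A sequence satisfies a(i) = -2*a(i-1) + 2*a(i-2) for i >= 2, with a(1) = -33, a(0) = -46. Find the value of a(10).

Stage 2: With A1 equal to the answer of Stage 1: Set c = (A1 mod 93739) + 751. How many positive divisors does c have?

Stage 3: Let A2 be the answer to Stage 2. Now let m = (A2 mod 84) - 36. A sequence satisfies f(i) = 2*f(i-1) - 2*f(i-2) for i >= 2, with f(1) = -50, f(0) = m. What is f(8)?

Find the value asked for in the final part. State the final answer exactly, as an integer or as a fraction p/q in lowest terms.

-448

Stage 1: a(2) = -2*(-33) + 2*(-46) = -26; iterating: a(2)=-26, a(3)=-14, a(4)=-24, a(5)=20, a(6)=-88, a(7)=216, a(8)=-608, a(9)=1648, a(10)=-4512; answer -4512
Stage 2: A1 = -4512; c = 89978; 89978 = 2 * 7 * 6427; number of divisors = (1+1) * (1+1) * (1+1) = 8; answer 8
Stage 3: A2 = 8; m = -28; f(2) = 2*(-50) - 2*(-28) = -44; iterating: f(2)=-44, f(3)=12, f(4)=112, f(5)=200, f(6)=176, f(7)=-48, f(8)=-448; answer -448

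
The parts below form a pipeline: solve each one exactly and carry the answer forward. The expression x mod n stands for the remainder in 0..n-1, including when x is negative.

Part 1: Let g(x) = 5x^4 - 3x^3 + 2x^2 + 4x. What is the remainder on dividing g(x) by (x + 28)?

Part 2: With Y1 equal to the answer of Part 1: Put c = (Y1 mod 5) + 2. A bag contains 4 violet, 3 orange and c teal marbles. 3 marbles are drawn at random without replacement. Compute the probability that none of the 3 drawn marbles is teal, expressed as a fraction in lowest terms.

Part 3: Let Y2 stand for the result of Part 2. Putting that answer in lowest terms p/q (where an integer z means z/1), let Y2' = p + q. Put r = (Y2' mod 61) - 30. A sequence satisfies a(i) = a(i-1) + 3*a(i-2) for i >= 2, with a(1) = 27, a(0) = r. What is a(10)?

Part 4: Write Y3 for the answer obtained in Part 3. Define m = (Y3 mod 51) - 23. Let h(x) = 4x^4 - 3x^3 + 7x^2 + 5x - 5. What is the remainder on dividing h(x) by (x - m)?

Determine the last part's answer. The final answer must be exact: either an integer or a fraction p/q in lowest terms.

Part 1: remainder = value at the root: 5*(-28)^4 - 3*(-28)^3 + 2*(-28)^2 + 4*(-28)^1 = (3073280) + (65856) + (1568) + (-112) = 3140592; answer 3140592
Part 2: Y1 = 3140592; c = 4; total draws C(11,3) = 165; favorable C(7,3) = 35; P = 7/33; answer 7/33
Part 3: Y2 = 7/33; threaded value p + q = 40; r = 10; a(2) = 1*(27) + 3*(10) = 57; iterating: a(2)=57, a(3)=138, a(4)=309, a(5)=723, a(6)=1650, a(7)=3819, a(8)=8769, a(9)=20226, a(10)=46533; answer 46533
Part 4: Y3 = 46533; m = -2; remainder = value at the root: 4*(-2)^4 - 3*(-2)^3 + 7*(-2)^2 + 5*(-2)^1 - 5 = (64) + (24) + (28) + (-10) + (-5) = 101; answer 101

101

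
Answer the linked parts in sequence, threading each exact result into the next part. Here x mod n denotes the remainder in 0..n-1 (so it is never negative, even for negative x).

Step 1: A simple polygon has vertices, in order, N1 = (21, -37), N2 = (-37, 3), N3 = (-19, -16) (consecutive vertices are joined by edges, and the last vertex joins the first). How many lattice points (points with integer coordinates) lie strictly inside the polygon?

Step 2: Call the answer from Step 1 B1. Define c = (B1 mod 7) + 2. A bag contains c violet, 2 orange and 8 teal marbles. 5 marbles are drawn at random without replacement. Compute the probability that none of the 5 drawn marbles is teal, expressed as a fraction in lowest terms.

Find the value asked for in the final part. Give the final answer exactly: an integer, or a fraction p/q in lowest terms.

1/1287

Step 1: cross terms: (21*3 - -37*-37)=-1306, (-37*-16 - -19*3)=649, (-19*-37 - 21*-16)=1039; twice the area = |382| = 382; area = 191; boundary points = 2 + 1 + 1 = 4; strictly interior points = area - boundary/2 + 1 = 190; answer 190
Step 2: B1 = 190; c = 3; total draws C(13,5) = 1287; favorable C(5,5) = 1; P = 1/1287; answer 1/1287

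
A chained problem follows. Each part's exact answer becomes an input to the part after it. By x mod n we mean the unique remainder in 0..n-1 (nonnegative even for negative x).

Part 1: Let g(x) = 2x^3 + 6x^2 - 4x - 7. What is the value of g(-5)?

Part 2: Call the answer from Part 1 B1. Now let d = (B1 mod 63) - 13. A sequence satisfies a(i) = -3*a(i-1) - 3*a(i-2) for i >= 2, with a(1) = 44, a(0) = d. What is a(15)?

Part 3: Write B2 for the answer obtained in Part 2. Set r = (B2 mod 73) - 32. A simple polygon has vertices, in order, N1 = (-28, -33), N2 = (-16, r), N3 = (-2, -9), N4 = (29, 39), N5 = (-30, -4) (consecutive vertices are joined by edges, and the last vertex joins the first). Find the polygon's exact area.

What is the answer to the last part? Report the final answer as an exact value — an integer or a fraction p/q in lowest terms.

Part 1: 2*(-5)^3 + 6*(-5)^2 - 4*(-5)^1 - 7 = (-250) + (150) + (20) + (-7) = -87; answer -87
Part 2: B1 = -87; d = 26; a(2) = -3*(44) - 3*(26) = -210; iterating: a(2)=-210, a(3)=498, a(4)=-864, a(5)=1098, a(6)=-702, a(7)=-1188, a(8)=5670, a(9)=-13446, a(10)=23328, a(11)=-29646, a(12)=18954, a(13)=32076, a(14)=-153090, a(15)=363042; answer 363042
Part 3: B2 = 363042; r = -19; cross terms: (-28*-19 - -16*-33)=4, (-16*-9 - -2*-19)=106, (-2*39 - 29*-9)=183, (29*-4 - -30*39)=1054, (-30*-33 - -28*-4)=878; twice the area = |2225| = 2225; area = 2225/2; answer 2225/2

2225/2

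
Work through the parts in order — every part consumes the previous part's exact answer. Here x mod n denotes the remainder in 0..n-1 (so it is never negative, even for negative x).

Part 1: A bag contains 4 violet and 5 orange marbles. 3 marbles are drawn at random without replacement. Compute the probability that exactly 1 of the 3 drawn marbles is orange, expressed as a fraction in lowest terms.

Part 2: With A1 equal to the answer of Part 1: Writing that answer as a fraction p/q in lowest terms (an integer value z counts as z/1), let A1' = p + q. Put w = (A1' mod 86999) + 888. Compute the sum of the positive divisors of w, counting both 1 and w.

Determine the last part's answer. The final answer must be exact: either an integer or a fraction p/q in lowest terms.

Part 1: total draws C(9,3) = 84; favorable C(5,1)*C(4,2) = 30; P = 5/14; answer 5/14
Part 2: A1 = 5/14; threaded value p + q = 19; w = 907; 907 is prime, so its only divisors are 1 and 907; sigma = 1 + 907 = 908; answer 908

908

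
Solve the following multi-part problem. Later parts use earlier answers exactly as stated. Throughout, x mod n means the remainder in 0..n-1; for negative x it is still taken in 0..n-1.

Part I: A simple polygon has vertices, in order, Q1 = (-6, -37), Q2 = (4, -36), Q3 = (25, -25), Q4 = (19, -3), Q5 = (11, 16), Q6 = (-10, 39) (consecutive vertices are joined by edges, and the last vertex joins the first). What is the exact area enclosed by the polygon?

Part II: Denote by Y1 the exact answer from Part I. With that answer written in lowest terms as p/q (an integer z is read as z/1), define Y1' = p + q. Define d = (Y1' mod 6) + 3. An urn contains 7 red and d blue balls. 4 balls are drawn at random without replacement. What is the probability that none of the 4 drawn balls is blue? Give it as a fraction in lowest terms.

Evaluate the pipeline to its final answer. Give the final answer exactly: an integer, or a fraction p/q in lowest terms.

1/6

Part I: cross terms: (-6*-36 - 4*-37)=364, (4*-25 - 25*-36)=800, (25*-3 - 19*-25)=400, (19*16 - 11*-3)=337, (11*39 - -10*16)=589, (-10*-37 - -6*39)=604; twice the area = |3094| = 3094; area = 1547; answer 1547
Part II: Y1 = 1547; threaded value p + q = 1548; d = 3; total draws C(10,4) = 210; favorable C(7,4) = 35; P = 1/6; answer 1/6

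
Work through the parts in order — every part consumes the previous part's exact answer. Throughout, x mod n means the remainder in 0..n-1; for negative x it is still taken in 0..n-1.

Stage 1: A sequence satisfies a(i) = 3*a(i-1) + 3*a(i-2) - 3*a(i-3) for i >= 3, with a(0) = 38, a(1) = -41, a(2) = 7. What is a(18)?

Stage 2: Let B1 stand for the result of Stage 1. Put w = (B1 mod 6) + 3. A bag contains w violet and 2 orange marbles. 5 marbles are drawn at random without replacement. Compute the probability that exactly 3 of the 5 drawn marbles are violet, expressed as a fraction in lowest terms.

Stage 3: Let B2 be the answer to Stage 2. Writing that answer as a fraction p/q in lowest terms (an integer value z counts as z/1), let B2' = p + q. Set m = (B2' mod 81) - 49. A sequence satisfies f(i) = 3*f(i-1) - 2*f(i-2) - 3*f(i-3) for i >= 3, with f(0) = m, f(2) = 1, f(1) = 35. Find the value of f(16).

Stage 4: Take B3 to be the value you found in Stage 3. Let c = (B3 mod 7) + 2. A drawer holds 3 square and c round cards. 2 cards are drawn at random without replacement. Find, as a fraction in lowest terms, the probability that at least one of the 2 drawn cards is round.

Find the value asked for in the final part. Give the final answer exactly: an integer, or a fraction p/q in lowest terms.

Stage 1: a(3) = 3*(7) + 3*(-41) - 3*(38) = -216; iterating: a(3)=-216, a(4)=-504, a(5)=-2181, a(6)=-7407, a(7)=-27252, a(8)=-97434, a(9)=-351837, a(10)=-1266057, a(11)=-4561380, a(12)=-16426800, a(13)=-59166369, a(14)=-213095367, a(15)=-767504808, a(16)=-2764301418, a(17)=-9956132577, a(18)=-35858787561; answer -35858787561
Stage 2: B1 = -35858787561; w = 6; total draws C(8,5) = 56; favorable C(6,3)*C(2,2) = 20; P = 5/14; answer 5/14
Stage 3: B2 = 5/14; threaded value p + q = 19; m = -30; f(3) = 3*(1) - 2*(35) - 3*(-30) = 23; iterating: f(3)=23, f(4)=-38, f(5)=-163, f(6)=-482, f(7)=-1006, f(8)=-1565, f(9)=-1237, f(10)=2437, f(11)=14480, f(12)=42277, f(13)=90560, f(14)=143686, f(15)=123107, f(16)=-189731; answer -189731
Stage 4: B3 = -189731; c = 6; total draws C(9,2) = 36; complement C(3,2) = 3; favorable 36 - 3 = 33; P = 11/12; answer 11/12

11/12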